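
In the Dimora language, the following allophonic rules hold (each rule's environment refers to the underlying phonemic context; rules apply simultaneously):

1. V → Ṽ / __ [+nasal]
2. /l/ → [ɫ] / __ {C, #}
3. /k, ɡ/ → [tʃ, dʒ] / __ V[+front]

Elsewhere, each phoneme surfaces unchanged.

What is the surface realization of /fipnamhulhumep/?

/f/ stays [f].
/i/ (between /f/ and /p/) is in the target of rule 1 but the environment (before a nasal consonant) is not met → [i].
/p/ (between /i/ and /n/): no rule targets it → [p].
/n/ stays [n].
Rule 1 applies to /a/ (between /n/ and /m/: before a nasal consonant) → [ã].
/m/ (between /a/ and /h/) is unaffected → [m].
/h/ — not in any rule's target class → [h].
/u/ (between /h/ and /l/): rule 1 targets it, but not before a nasal consonant → unchanged [u].
/l/ — between /u/ and /h/, word-finally or immediately before a consonant — surfaces as [ɫ] (rule 2).
/h/ — not in any rule's target class → [h].
/u/ — between /h/ and /m/, before a nasal consonant — surfaces as [ũ] (rule 1).
/m/ (between /u/ and /e/) is unaffected → [m].
/e/ (between /m/ and /p/) fails the environment for rule 1, so it stays [e].
/p/ (word-final): no rule targets it → [p].

[fipnãmhuɫhũmep]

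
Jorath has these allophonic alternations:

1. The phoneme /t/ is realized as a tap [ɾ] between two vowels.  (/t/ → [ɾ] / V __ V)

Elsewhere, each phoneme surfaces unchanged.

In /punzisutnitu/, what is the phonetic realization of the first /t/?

/t/ — between /u/ and /n/; rule 1 does not apply here → [t].

[t]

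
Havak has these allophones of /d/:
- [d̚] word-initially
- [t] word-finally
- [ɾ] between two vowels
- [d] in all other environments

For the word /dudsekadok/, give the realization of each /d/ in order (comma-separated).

[d̚], [d], [ɾ]

Occurrence 1 (position 1): word-initially → [d̚].
Occurrence 2 (position 3): no conditioning environment matches → elsewhere allophone [d].
Occurrence 3 (position 8): between two vowels → [ɾ].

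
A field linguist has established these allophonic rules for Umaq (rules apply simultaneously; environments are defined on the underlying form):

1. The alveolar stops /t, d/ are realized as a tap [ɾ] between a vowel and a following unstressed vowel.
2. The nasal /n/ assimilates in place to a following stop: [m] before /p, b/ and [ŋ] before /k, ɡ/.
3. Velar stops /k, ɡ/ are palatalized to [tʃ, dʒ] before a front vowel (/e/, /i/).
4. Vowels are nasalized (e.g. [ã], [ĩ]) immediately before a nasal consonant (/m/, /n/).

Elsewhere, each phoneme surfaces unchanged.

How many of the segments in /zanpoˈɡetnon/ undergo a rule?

Segments that undergo a rule: /a/ → [ã] (rule 4); /n/ → [m] (rule 2); /ɡ/ → [dʒ] (rule 3); /o/ → [õ] (rule 4).
All other segments surface unchanged.

4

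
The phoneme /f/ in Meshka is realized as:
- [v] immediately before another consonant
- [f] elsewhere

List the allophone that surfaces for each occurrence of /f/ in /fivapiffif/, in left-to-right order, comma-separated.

[f], [v], [f], [f]

Occurrence 1 (position 1): no conditioning environment matches → elsewhere allophone [f].
Occurrence 2 (position 7): immediately before another consonant → [v].
Occurrence 3 (position 8): no conditioning environment matches → elsewhere allophone [f].
Occurrence 4 (position 10): no conditioning environment matches → elsewhere allophone [f].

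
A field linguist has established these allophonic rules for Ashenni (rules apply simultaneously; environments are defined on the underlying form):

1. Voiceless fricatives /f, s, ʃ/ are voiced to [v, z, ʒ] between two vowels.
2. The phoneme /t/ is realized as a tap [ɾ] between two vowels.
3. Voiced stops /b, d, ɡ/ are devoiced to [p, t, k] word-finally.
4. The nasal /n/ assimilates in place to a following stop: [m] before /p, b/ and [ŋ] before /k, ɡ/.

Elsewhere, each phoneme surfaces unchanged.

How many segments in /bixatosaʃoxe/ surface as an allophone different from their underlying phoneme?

3

Segments that undergo a rule: /t/ → [ɾ] (rule 2); /s/ → [z] (rule 1); /ʃ/ → [ʒ] (rule 1).
All other segments surface unchanged.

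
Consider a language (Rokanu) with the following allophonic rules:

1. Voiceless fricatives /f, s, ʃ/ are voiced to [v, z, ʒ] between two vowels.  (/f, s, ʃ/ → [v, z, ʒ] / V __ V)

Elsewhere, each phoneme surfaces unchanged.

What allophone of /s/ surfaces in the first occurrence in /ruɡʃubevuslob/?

/s/ (between /u/ and /l/): rule 1 targets it, but not between two vowels → unchanged [s].

[s]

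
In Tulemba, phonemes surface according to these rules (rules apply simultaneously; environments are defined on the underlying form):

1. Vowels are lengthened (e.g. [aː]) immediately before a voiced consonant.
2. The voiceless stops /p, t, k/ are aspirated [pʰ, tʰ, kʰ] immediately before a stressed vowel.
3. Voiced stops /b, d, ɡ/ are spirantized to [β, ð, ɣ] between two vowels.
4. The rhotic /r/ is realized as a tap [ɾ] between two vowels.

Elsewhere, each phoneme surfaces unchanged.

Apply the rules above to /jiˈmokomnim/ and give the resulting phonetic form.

/i/ (between /j/ and /m/): before a voiced consonant, so rule 1 applies → [iː].
/o/ (between /m/ and /k/): rule 1 targets it, but not before a voiced consonant → unchanged [o].
/k/ — between /o/ and /o/; rule 2 does not apply here → [k].
/o/ (between /k/ and /m/) occurs before a voiced consonant → [oː] by rule 1.
/i/ — between /n/ and /m/, before a voiced consonant — surfaces as [iː] (rule 1).

[jiːˈmokoːmniːm]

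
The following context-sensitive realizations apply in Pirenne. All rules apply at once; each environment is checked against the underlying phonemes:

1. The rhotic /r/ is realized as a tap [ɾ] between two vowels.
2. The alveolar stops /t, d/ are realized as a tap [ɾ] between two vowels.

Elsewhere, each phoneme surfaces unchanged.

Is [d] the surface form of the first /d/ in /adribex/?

Yes

/d/ (between /a/ and /r/) is in the target of rule 2 but the environment (between two vowels) is not met → [d].
The actual realization is [d], which matches [d].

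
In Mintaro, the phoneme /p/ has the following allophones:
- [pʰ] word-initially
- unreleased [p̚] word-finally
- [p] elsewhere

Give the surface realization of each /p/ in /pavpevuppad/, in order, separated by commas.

[pʰ], [p], [p], [p]

Occurrence 1 (position 1): word-initially → [pʰ].
Occurrence 2 (position 4): no conditioning environment matches → elsewhere allophone [p].
Occurrence 3 (position 8): no conditioning environment matches → elsewhere allophone [p].
Occurrence 4 (position 9): no conditioning environment matches → elsewhere allophone [p].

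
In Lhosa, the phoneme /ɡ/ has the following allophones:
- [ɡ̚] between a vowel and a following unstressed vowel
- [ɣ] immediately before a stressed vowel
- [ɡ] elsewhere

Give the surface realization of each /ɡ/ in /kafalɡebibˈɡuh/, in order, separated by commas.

Occurrence 1 (position 6): no conditioning environment matches → elsewhere allophone [ɡ].
Occurrence 2 (position 11): immediately before a stressed vowel → [ɣ].

[ɡ], [ɣ]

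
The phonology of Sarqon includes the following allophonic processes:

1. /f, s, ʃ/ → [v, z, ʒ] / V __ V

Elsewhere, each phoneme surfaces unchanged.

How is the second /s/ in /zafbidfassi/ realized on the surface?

/s/ (between /s/ and /i/): rule 1 targets it, but not between two vowels → unchanged [s].

[s]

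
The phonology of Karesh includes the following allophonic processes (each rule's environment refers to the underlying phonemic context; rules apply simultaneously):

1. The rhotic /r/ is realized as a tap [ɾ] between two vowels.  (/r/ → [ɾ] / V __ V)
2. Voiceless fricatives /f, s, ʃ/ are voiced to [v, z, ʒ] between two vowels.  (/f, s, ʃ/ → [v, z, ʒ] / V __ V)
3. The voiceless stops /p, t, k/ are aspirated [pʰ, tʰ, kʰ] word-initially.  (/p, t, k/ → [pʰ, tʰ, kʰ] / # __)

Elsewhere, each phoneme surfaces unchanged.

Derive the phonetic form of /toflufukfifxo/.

[tʰofluvukfifxo]

Rule 3 applies to /t/ (word-initial: word-initially) → [tʰ].
/o/ stays [o].
/f/ (between /o/ and /l/) is in the target of rule 2 but the environment (between two vowels) is not met → [f].
/l/ (between /f/ and /u/) is unaffected → [l].
/u/ (between /l/ and /f/) is unaffected → [u].
/f/ (between /u/ and /u/) occurs between two vowels → [v] by rule 2.
/u/ (between /f/ and /k/): no rule targets it → [u].
/k/ (between /u/ and /f/): rule 3 targets it, but not word-initially → unchanged [k].
/f/ (between /k/ and /i/) is in the target of rule 2 but the environment (between two vowels) is not met → [f].
/i/ — not in any rule's target class → [i].
/f/ (between /i/ and /x/) fails the environment for rule 2, so it stays [f].
/x/ (between /f/ and /o/): no rule targets it → [x].
/o/ stays [o].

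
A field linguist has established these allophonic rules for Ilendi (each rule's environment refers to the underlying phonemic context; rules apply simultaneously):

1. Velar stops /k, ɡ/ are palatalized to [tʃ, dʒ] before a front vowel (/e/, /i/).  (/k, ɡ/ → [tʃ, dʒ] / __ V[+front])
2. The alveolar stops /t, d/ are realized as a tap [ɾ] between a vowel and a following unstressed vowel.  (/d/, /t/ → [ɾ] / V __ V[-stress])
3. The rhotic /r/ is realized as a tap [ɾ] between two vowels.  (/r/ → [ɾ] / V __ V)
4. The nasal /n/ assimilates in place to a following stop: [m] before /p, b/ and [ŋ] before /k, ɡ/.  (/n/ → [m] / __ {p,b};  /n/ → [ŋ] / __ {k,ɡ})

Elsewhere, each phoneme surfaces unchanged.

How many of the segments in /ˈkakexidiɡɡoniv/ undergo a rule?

2

Segments that undergo a rule: /k/ → [tʃ] (rule 1); /d/ → [ɾ] (rule 2).
All other segments surface unchanged.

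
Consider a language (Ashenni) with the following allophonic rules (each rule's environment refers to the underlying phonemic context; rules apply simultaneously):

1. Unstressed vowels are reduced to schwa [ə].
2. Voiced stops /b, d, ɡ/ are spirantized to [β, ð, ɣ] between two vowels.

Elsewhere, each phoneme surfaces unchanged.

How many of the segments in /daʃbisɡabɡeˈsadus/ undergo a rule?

6

Segments that undergo a rule: /a/ → [ə] (rule 1); /i/ → [ə] (rule 1); /a/ → [ə] (rule 1); /e/ → [ə] (rule 1); /d/ → [ð] (rule 2); /u/ → [ə] (rule 1).
All other segments surface unchanged.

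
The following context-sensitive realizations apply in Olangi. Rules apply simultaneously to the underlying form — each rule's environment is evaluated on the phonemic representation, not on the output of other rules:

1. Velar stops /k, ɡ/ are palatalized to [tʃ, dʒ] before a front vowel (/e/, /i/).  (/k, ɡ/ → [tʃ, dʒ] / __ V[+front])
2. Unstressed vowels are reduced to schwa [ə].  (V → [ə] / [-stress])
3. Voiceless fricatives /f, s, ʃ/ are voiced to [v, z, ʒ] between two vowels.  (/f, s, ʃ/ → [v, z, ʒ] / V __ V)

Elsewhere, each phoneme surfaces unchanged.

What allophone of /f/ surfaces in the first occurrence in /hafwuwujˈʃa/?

/f/ (between /a/ and /w/) fails the environment for rule 3, so it stays [f].

[f]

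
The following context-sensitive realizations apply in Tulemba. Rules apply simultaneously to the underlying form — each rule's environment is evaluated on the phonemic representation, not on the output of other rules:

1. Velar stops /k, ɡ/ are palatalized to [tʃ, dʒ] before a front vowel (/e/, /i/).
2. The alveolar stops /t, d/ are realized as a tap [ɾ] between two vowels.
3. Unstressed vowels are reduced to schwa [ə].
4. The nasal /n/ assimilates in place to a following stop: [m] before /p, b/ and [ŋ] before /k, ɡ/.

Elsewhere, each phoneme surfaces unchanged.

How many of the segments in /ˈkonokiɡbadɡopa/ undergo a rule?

6

Segments that undergo a rule: /o/ → [ə] (rule 3); /k/ → [tʃ] (rule 1); /i/ → [ə] (rule 3); /a/ → [ə] (rule 3); /o/ → [ə] (rule 3); /a/ → [ə] (rule 3).
All other segments surface unchanged.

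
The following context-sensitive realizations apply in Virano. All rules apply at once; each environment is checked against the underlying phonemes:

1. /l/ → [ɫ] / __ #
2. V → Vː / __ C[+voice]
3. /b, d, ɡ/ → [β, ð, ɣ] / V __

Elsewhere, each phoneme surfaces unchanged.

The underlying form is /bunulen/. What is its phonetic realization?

/b/ — word-initial; rule 3 does not apply here → [b].
/u/ meets the environment for rule 2 (before a voiced consonant) → [uː].
/n/ (between /u/ and /u/): no rule targets it → [n].
/u/ (between /n/ and /l/) occurs before a voiced consonant → [uː] by rule 2.
/l/ — between /u/ and /e/; rule 1 does not apply here → [l].
/e/ (between /l/ and /n/) occurs before a voiced consonant → [eː] by rule 2.
/n/ stays [n].

[buːnuːleːn]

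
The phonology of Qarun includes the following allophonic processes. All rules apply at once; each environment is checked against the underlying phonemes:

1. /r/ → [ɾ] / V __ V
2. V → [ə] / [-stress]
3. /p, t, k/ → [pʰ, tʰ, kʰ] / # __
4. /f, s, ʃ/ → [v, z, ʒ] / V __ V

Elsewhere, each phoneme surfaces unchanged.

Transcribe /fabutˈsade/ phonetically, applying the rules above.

/f/ (word-initial): rule 4 targets it, but not between two vowels → unchanged [f].
/a/ meets the environment for rule 2 (in an unstressed syllable) → [ə].
/b/ (between /a/ and /u/) is unaffected → [b].
Rule 2 applies to /u/ (between /b/ and /t/: in an unstressed syllable) → [ə].
/t/ (between /u/ and /s/) is in the target of rule 3 but the environment (word-initially) is not met → [t].
/s/ (between /t/ and /a/) fails the environment for rule 4, so it stays [s].
/a/ (between /s/ and /d/): rule 2 targets it, but not in an unstressed syllable → unchanged [a].
/d/ (between /a/ and /e/): no rule targets it → [d].
Rule 2 applies to /e/ (word-final: in an unstressed syllable) → [ə].

[fəbətˈsadə]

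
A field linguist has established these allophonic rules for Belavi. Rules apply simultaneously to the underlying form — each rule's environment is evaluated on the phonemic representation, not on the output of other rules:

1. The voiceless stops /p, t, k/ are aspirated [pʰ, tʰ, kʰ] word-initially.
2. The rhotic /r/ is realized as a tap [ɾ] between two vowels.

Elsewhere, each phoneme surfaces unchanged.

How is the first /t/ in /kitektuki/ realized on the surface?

/t/ (between /i/ and /e/): rule 1 targets it, but not word-initially → unchanged [t].

[t]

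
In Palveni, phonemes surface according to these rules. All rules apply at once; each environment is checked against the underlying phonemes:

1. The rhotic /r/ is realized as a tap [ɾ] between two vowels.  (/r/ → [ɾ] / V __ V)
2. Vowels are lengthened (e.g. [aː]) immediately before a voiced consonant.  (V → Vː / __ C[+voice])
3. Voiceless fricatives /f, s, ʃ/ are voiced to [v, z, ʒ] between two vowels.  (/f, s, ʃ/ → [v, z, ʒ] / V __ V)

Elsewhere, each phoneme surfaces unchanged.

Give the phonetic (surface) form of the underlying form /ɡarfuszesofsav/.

/a/ meets the environment for rule 2 (before a voiced consonant) → [aː].
/r/ — between /a/ and /f/; rule 1 does not apply here → [r].
/f/ — between /r/ and /u/; rule 3 does not apply here → [f].
/u/ (between /f/ and /s/): rule 2 targets it, but not before a voiced consonant → unchanged [u].
/s/ — between /u/ and /z/; rule 3 does not apply here → [s].
/e/ (between /z/ and /s/): rule 2 targets it, but not before a voiced consonant → unchanged [e].
/s/ — between /e/ and /o/, between two vowels — surfaces as [z] (rule 3).
/o/ (between /s/ and /f/) is in the target of rule 2 but the environment (before a voiced consonant) is not met → [o].
/f/ (between /o/ and /s/): rule 3 targets it, but not between two vowels → unchanged [f].
/s/ (between /f/ and /a/) is in the target of rule 3 but the environment (between two vowels) is not met → [s].
Rule 2 applies to /a/ (between /s/ and /v/: before a voiced consonant) → [aː].

[ɡaːrfuszezofsaːv]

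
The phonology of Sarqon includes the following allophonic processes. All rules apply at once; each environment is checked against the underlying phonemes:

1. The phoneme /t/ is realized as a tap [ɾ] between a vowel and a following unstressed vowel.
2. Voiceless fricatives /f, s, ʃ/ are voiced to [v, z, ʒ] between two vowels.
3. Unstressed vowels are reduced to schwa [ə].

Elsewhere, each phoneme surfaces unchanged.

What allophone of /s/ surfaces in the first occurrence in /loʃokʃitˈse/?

/s/ — between /t/ and /e/; rule 2 does not apply here → [s].

[s]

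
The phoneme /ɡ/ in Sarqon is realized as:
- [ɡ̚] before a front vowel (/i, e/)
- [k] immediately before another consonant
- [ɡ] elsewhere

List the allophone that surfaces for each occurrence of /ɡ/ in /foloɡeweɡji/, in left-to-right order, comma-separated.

[ɡ̚], [k]

Occurrence 1 (position 5): before a front vowel (/i, e/) → [ɡ̚].
Occurrence 2 (position 9): immediately before another consonant → [k].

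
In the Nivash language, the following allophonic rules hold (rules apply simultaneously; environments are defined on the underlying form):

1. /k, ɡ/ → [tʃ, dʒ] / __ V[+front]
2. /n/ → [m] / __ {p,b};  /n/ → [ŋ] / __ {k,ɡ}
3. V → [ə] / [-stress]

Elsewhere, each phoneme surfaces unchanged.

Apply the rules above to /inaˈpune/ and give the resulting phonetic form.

[ənəˈpunə]

/i/ — word-initial, in an unstressed syllable — surfaces as [ə] (rule 3).
/n/ — between /i/ and /a/; rule 2 does not apply here → [n].
/a/ — between /n/ and /p/, in an unstressed syllable — surfaces as [ə] (rule 3).
/u/ (between /p/ and /n/): rule 3 targets it, but not in an unstressed syllable → unchanged [u].
/n/ — between /u/ and /e/; rule 2 does not apply here → [n].
/e/ (word-final): in an unstressed syllable, so rule 3 applies → [ə].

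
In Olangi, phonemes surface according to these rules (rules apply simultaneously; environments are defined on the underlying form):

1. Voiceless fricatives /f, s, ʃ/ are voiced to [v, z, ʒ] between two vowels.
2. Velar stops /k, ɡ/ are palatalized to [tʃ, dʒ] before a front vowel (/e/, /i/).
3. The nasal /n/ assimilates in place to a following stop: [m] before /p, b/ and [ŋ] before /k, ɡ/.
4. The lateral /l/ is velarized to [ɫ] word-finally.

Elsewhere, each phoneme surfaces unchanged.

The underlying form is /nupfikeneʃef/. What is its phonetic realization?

[nupfitʃeneʒef]

/n/ (word-initial): rule 3 targets it, but not before a labial or velar stop → unchanged [n].
/u/ — not in any rule's target class → [u].
/p/ stays [p].
/f/ — between /p/ and /i/; rule 1 does not apply here → [f].
/i/ (between /f/ and /k/): no rule targets it → [i].
/k/ (between /i/ and /e/): before a front vowel, so rule 2 applies → [tʃ].
/e/ — not in any rule's target class → [e].
/n/ — between /e/ and /e/; rule 3 does not apply here → [n].
/e/ stays [e].
/ʃ/ meets the environment for rule 1 (between two vowels) → [ʒ].
/e/ (between /ʃ/ and /f/): no rule targets it → [e].
/f/ (word-final): rule 1 targets it, but not between two vowels → unchanged [f].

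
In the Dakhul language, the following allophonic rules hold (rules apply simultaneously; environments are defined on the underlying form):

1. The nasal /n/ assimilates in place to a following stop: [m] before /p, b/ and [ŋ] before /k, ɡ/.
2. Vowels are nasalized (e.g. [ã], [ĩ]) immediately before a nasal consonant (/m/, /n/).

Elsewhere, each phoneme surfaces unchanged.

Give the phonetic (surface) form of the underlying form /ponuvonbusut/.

[põnuvõmbusut]

/p/ (word-initial) is unaffected → [p].
/o/ meets the environment for rule 2 (before a nasal consonant) → [õ].
/n/ (between /o/ and /u/): rule 1 targets it, but not before a labial or velar stop → unchanged [n].
/u/ (between /n/ and /v/): rule 2 targets it, but not before a nasal consonant → unchanged [u].
/v/ (between /u/ and /o/): no rule targets it → [v].
/o/ meets the environment for rule 2 (before a nasal consonant) → [õ].
/n/ meets the environment for rule 1 (before a labial or velar stop) → [m].
/b/ (between /n/ and /u/) is unaffected → [b].
/u/ — between /b/ and /s/; rule 2 does not apply here → [u].
/s/ — not in any rule's target class → [s].
/u/ (between /s/ and /t/): rule 2 targets it, but not before a nasal consonant → unchanged [u].
/t/ (word-final) is unaffected → [t].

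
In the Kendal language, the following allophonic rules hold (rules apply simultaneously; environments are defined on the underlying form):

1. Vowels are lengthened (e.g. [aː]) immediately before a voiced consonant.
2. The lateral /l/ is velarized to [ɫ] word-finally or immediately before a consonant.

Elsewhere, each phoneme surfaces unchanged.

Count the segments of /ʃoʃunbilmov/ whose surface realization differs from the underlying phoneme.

4

Segments that undergo a rule: /u/ → [uː] (rule 1); /i/ → [iː] (rule 1); /l/ → [ɫ] (rule 2); /o/ → [oː] (rule 1).
All other segments surface unchanged.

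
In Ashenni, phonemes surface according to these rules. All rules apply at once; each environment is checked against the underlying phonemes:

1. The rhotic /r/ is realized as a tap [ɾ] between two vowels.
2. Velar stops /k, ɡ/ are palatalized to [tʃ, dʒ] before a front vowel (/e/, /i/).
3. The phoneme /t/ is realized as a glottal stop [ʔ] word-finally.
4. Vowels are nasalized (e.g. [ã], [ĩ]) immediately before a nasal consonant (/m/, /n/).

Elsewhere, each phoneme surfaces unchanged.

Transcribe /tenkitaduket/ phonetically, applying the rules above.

/t/ (word-initial) is in the target of rule 3 but the environment (word-finally) is not met → [t].
/e/ (between /t/ and /n/) occurs before a nasal consonant → [ẽ] by rule 4.
/n/ (between /e/ and /k/): no rule targets it → [n].
/k/ (between /n/ and /i/): before a front vowel, so rule 2 applies → [tʃ].
/i/ (between /k/ and /t/) fails the environment for rule 4, so it stays [i].
/t/ (between /i/ and /a/) fails the environment for rule 3, so it stays [t].
/a/ — between /t/ and /d/; rule 4 does not apply here → [a].
/d/ (between /a/ and /u/) is unaffected → [d].
/u/ (between /d/ and /k/): rule 4 targets it, but not before a nasal consonant → unchanged [u].
/k/ meets the environment for rule 2 (before a front vowel) → [tʃ].
/e/ (between /k/ and /t/) is in the target of rule 4 but the environment (before a nasal consonant) is not met → [e].
/t/ — word-final, word-finally — surfaces as [ʔ] (rule 3).

[tẽntʃitadutʃeʔ]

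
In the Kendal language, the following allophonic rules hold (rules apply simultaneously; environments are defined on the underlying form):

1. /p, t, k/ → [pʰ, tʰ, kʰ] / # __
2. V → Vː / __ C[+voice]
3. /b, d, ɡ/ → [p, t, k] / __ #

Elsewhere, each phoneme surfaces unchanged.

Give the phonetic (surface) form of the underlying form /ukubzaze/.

/u/ — word-initial; rule 2 does not apply here → [u].
/k/ — between /u/ and /u/; rule 1 does not apply here → [k].
/u/ (between /k/ and /b/): before a voiced consonant, so rule 2 applies → [uː].
/b/ — between /u/ and /z/; rule 3 does not apply here → [b].
/z/ (between /b/ and /a/): no rule targets it → [z].
/a/ (between /z/ and /z/): before a voiced consonant, so rule 2 applies → [aː].
/z/ stays [z].
/e/ — word-final; rule 2 does not apply here → [e].

[ukuːbzaːze]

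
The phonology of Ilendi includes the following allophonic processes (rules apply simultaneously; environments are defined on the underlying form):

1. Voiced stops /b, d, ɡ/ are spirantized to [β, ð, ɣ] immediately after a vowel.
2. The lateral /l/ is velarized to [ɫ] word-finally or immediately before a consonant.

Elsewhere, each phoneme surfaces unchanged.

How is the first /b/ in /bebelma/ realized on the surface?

/b/ (word-initial): rule 1 targets it, but not immediately after a vowel → unchanged [b].

[b]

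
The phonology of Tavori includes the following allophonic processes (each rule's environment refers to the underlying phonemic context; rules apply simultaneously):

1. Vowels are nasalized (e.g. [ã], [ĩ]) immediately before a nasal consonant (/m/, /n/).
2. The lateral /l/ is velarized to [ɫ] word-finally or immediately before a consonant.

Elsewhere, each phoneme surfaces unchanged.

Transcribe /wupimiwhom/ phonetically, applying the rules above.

[wupĩmiwhõm]

/w/ (word-initial) is unaffected → [w].
/u/ (between /w/ and /p/) fails the environment for rule 1, so it stays [u].
/p/ stays [p].
Rule 1 applies to /i/ (between /p/ and /m/: before a nasal consonant) → [ĩ].
/m/ (between /i/ and /i/): no rule targets it → [m].
/i/ (between /m/ and /w/) fails the environment for rule 1, so it stays [i].
/w/ (between /i/ and /h/): no rule targets it → [w].
/h/ (between /w/ and /o/) is unaffected → [h].
/o/ — between /h/ and /m/, before a nasal consonant — surfaces as [õ] (rule 1).
/m/ stays [m].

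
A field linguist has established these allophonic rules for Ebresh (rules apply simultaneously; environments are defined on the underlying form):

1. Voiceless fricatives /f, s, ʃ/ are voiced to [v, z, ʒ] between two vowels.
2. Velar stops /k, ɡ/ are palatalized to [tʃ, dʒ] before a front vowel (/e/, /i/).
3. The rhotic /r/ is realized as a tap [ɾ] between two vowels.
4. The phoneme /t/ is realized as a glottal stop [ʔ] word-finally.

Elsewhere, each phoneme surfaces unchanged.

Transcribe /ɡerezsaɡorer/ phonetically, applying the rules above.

[dʒeɾezsaɡoɾer]

/ɡ/ meets the environment for rule 2 (before a front vowel) → [dʒ].
/e/ stays [e].
Rule 3 applies to /r/ (between /e/ and /e/: between two vowels) → [ɾ].
/e/ — not in any rule's target class → [e].
/z/ stays [z].
/s/ — between /z/ and /a/; rule 1 does not apply here → [s].
/a/ — not in any rule's target class → [a].
/ɡ/ (between /a/ and /o/): rule 2 targets it, but not before a front vowel → unchanged [ɡ].
/o/ (between /ɡ/ and /r/) is unaffected → [o].
/r/ — between /o/ and /e/, between two vowels — surfaces as [ɾ] (rule 3).
/e/ — not in any rule's target class → [e].
/r/ (word-final) fails the environment for rule 3, so it stays [r].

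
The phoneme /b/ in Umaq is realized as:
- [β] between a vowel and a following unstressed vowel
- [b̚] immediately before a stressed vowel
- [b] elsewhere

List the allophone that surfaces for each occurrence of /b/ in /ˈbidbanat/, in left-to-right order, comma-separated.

[b̚], [b]

Occurrence 1 (position 1): immediately before a stressed vowel → [b̚].
Occurrence 2 (position 4): no conditioning environment matches → elsewhere allophone [b].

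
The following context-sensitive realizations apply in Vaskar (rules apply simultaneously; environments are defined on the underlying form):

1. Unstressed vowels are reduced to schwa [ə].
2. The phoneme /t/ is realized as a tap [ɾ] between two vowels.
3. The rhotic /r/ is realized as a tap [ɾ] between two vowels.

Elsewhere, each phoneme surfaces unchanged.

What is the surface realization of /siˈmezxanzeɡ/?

[səˈmezxənzəɡ]

Rule 1 applies to /i/ (between /s/ and /m/: in an unstressed syllable) → [ə].
/e/ (between /m/ and /z/) fails the environment for rule 1, so it stays [e].
/a/ meets the environment for rule 1 (in an unstressed syllable) → [ə].
/e/ — between /z/ and /ɡ/, in an unstressed syllable — surfaces as [ə] (rule 1).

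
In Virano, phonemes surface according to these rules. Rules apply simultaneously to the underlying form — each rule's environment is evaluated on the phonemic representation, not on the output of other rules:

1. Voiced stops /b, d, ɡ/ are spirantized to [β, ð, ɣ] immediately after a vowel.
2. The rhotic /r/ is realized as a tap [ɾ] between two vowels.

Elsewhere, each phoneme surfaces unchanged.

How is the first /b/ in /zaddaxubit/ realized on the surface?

[β]

/b/ (between /u/ and /i/) occurs immediately after a vowel → [β] by rule 1.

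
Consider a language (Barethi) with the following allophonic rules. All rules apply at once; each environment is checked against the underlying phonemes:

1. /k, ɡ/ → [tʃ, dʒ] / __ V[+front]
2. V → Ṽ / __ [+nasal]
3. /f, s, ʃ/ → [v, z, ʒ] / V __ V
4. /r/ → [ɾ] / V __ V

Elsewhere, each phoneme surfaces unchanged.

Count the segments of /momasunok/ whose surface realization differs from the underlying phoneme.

3

Segments that undergo a rule: /o/ → [õ] (rule 2); /s/ → [z] (rule 3); /u/ → [ũ] (rule 2).
All other segments surface unchanged.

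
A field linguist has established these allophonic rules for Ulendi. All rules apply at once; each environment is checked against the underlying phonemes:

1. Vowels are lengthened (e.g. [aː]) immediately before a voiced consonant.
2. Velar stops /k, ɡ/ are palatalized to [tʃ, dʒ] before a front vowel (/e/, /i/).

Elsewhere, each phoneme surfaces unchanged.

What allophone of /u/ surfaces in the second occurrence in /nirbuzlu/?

[u]

/u/ — word-final; rule 1 does not apply here → [u].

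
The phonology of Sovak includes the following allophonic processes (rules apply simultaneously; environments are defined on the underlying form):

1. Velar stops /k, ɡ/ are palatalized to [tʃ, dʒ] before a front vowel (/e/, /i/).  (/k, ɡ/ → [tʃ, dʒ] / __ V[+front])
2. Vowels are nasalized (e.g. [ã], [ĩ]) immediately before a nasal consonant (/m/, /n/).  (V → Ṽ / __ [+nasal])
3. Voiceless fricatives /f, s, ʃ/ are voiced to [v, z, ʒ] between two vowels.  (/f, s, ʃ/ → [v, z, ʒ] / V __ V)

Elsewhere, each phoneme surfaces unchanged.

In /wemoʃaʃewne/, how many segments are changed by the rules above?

Segments that undergo a rule: /e/ → [ẽ] (rule 2); /ʃ/ → [ʒ] (rule 3); /ʃ/ → [ʒ] (rule 3).
All other segments surface unchanged.

3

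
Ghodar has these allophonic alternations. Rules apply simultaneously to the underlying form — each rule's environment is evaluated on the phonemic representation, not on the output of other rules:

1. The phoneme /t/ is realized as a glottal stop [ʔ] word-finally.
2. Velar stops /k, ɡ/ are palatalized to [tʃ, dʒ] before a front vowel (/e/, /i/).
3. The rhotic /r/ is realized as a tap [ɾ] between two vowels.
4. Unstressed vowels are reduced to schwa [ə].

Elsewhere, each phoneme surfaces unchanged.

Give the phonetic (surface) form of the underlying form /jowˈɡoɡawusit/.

[jəwˈɡoɡəwəsəʔ]

/j/ stays [j].
Rule 4 applies to /o/ (between /j/ and /w/: in an unstressed syllable) → [ə].
/w/ (between /o/ and /ɡ/): no rule targets it → [w].
/ɡ/ (between /w/ and /o/) is in the target of rule 2 but the environment (before a front vowel) is not met → [ɡ].
/o/ (between /ɡ/ and /ɡ/) fails the environment for rule 4, so it stays [o].
/ɡ/ (between /o/ and /a/): rule 2 targets it, but not before a front vowel → unchanged [ɡ].
/a/ — between /ɡ/ and /w/, in an unstressed syllable — surfaces as [ə] (rule 4).
/w/ (between /a/ and /u/) is unaffected → [w].
/u/ (between /w/ and /s/) occurs in an unstressed syllable → [ə] by rule 4.
/s/ (between /u/ and /i/): no rule targets it → [s].
Rule 4 applies to /i/ (between /s/ and /t/: in an unstressed syllable) → [ə].
/t/ (word-final): word-finally, so rule 1 applies → [ʔ].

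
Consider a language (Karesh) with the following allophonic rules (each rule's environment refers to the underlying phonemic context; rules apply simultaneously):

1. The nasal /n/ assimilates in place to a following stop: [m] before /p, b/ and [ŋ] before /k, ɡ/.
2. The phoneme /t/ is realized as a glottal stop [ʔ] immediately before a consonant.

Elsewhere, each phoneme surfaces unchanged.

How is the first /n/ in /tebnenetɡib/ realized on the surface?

[n]

/n/ (between /b/ and /e/): rule 1 targets it, but not before a labial or velar stop → unchanged [n].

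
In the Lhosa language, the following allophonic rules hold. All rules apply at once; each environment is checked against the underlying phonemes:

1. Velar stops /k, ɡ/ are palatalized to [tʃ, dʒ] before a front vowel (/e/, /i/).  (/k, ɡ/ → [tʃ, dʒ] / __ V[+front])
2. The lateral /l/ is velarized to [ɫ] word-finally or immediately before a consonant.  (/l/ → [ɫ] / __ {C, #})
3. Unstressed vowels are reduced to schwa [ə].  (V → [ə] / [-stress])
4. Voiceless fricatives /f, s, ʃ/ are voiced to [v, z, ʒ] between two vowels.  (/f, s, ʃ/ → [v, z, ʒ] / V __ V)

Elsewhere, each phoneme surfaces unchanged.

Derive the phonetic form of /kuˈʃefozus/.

/k/ (word-initial): rule 1 targets it, but not before a front vowel → unchanged [k].
Rule 3 applies to /u/ (between /k/ and /ʃ/: in an unstressed syllable) → [ə].
/ʃ/ — between /u/ and /e/, between two vowels — surfaces as [ʒ] (rule 4).
/e/ (between /ʃ/ and /f/) fails the environment for rule 3, so it stays [e].
/f/ (between /e/ and /o/) occurs between two vowels → [v] by rule 4.
/o/ (between /f/ and /z/) occurs in an unstressed syllable → [ə] by rule 3.
/z/ — not in any rule's target class → [z].
/u/ meets the environment for rule 3 (in an unstressed syllable) → [ə].
/s/ (word-final) fails the environment for rule 4, so it stays [s].

[kəˈʒevəzəs]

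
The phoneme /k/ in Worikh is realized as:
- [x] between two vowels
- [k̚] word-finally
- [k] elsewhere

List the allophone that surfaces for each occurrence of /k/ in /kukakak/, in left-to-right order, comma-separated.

Occurrence 1 (position 1): no conditioning environment matches → elsewhere allophone [k].
Occurrence 2 (position 3): between two vowels → [x].
Occurrence 3 (position 5): between two vowels → [x].
Occurrence 4 (position 7): word-finally → [k̚].

[k], [x], [x], [k̚]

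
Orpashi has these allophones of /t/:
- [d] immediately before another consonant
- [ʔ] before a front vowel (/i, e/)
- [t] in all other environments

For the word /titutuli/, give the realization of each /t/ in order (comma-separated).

Occurrence 1 (position 1): before a front vowel (/i, e/) → [ʔ].
Occurrence 2 (position 3): no conditioning environment matches → elsewhere allophone [t].
Occurrence 3 (position 5): no conditioning environment matches → elsewhere allophone [t].

[ʔ], [t], [t]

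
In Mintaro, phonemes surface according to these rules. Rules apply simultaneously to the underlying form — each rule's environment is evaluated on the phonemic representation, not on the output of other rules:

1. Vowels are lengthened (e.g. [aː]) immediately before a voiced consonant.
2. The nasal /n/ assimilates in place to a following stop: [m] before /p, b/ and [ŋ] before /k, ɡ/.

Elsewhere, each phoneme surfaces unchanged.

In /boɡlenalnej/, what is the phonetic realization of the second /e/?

/e/ (between /n/ and /j/) occurs before a voiced consonant → [eː] by rule 1.

[eː]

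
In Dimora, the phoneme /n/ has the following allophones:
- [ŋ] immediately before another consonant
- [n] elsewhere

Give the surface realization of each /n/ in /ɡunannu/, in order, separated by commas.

Occurrence 1 (position 3): no conditioning environment matches → elsewhere allophone [n].
Occurrence 2 (position 5): immediately before another consonant → [ŋ].
Occurrence 3 (position 6): no conditioning environment matches → elsewhere allophone [n].

[n], [ŋ], [n]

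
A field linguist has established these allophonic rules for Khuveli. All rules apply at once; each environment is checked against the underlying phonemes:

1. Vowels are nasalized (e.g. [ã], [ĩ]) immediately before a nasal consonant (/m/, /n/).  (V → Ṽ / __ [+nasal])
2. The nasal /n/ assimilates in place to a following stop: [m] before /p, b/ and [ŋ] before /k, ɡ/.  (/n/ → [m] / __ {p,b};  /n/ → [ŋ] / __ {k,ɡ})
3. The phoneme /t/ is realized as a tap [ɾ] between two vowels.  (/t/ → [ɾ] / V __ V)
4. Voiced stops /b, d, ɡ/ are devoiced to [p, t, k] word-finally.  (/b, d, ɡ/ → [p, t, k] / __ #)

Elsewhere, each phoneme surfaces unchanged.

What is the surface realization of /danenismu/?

[dãnẽnismu]

/d/ (word-initial): rule 4 targets it, but not word-finally → unchanged [d].
/a/ (between /d/ and /n/): before a nasal consonant, so rule 1 applies → [ã].
/n/ — between /a/ and /e/; rule 2 does not apply here → [n].
Rule 1 applies to /e/ (between /n/ and /n/: before a nasal consonant) → [ẽ].
/n/ (between /e/ and /i/) fails the environment for rule 2, so it stays [n].
/i/ (between /n/ and /s/) fails the environment for rule 1, so it stays [i].
/s/ stays [s].
/m/ — not in any rule's target class → [m].
/u/ (word-final) is in the target of rule 1 but the environment (before a nasal consonant) is not met → [u].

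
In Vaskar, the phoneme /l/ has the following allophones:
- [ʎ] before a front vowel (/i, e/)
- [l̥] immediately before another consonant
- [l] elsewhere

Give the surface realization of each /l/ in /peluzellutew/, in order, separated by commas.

[l], [l̥], [l]

Occurrence 1 (position 3): no conditioning environment matches → elsewhere allophone [l].
Occurrence 2 (position 7): immediately before another consonant → [l̥].
Occurrence 3 (position 8): no conditioning environment matches → elsewhere allophone [l].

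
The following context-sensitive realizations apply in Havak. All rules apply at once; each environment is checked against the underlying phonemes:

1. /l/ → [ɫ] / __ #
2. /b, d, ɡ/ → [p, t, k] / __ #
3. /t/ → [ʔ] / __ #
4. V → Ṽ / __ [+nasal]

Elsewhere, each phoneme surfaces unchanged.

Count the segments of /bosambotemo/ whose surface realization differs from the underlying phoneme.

Segments that undergo a rule: /a/ → [ã] (rule 4); /e/ → [ẽ] (rule 4).
All other segments surface unchanged.

2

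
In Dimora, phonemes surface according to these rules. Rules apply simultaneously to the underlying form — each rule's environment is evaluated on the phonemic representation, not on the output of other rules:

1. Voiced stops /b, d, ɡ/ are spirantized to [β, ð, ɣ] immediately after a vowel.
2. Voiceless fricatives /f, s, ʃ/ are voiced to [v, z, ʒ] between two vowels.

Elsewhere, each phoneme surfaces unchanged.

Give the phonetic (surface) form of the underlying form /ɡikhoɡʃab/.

/ɡ/ (word-initial) is in the target of rule 1 but the environment (immediately after a vowel) is not met → [ɡ].
/ɡ/ (between /o/ and /ʃ/): immediately after a vowel, so rule 1 applies → [ɣ].
/ʃ/ (between /ɡ/ and /a/) fails the environment for rule 2, so it stays [ʃ].
/b/ (word-final) occurs immediately after a vowel → [β] by rule 1.

[ɡikhoɣʃaβ]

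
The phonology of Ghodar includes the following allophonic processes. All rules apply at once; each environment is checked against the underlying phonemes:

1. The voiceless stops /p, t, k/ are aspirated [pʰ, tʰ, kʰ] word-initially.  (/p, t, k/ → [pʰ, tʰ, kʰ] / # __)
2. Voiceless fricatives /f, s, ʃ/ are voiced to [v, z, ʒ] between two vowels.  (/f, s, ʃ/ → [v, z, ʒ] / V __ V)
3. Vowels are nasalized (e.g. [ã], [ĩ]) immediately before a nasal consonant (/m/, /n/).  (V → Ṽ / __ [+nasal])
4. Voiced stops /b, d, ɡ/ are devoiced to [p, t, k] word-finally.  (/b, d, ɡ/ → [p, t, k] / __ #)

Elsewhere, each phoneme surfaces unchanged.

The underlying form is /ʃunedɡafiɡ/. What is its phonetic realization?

[ʃũnedɡavik]

/ʃ/ — word-initial; rule 2 does not apply here → [ʃ].
Rule 3 applies to /u/ (between /ʃ/ and /n/: before a nasal consonant) → [ũ].
/e/ (between /n/ and /d/) fails the environment for rule 3, so it stays [e].
/d/ — between /e/ and /ɡ/; rule 4 does not apply here → [d].
/ɡ/ — between /d/ and /a/; rule 4 does not apply here → [ɡ].
/a/ (between /ɡ/ and /f/) is in the target of rule 3 but the environment (before a nasal consonant) is not met → [a].
/f/ (between /a/ and /i/) occurs between two vowels → [v] by rule 2.
/i/ — between /f/ and /ɡ/; rule 3 does not apply here → [i].
/ɡ/ (word-final): word-finally, so rule 4 applies → [k].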